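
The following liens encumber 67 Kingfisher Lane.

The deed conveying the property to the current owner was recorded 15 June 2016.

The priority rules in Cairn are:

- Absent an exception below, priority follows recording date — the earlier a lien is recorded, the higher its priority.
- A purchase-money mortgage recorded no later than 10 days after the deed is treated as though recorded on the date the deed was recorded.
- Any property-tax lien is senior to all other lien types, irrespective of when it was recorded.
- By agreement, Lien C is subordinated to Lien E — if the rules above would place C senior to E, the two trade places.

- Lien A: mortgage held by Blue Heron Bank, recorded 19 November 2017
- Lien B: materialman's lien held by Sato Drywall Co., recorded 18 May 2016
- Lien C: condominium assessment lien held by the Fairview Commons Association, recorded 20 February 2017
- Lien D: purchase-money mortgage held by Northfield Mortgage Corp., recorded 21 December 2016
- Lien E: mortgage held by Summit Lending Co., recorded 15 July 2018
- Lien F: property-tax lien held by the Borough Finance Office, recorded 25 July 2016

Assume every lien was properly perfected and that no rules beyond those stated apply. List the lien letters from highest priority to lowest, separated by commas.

F, B, D, E, A, C

Adjusting effective dates: D missed the 10-day window (189 days after the deed), so its recording date stands.
As a property-tax lien, F is senior to every other lien.
The other liens, earliest effective date first: B (18 May 2016), D (21 December 2016), C (20 February 2017), A (19 November 2017), E (15 July 2018).
C would otherwise be senior to E, so under the subordination agreement C and E exchange positions.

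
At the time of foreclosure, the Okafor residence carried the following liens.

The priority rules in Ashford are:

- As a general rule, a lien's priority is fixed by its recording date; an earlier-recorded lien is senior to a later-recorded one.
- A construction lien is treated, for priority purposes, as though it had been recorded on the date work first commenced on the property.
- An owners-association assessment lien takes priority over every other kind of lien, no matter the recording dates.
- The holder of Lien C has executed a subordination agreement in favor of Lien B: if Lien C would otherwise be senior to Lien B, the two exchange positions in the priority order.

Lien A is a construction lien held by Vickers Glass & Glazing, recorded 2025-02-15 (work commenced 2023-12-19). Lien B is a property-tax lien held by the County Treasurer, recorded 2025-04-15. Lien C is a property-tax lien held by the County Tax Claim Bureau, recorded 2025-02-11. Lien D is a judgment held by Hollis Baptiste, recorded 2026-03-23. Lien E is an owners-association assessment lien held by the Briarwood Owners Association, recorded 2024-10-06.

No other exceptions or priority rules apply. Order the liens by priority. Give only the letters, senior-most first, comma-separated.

E, A, B, C, D

Effective dates after the stated exceptions: A is treated as recorded 2023-12-19, the work-commencement date.
As an owners-association assessment lien, E is senior to every other lien.
Remaining liens by effective date: A (2023-12-19), C (2025-02-11), B (2025-04-15), D (2026-03-23).
C is senior to B before the subordination, so the two trade places.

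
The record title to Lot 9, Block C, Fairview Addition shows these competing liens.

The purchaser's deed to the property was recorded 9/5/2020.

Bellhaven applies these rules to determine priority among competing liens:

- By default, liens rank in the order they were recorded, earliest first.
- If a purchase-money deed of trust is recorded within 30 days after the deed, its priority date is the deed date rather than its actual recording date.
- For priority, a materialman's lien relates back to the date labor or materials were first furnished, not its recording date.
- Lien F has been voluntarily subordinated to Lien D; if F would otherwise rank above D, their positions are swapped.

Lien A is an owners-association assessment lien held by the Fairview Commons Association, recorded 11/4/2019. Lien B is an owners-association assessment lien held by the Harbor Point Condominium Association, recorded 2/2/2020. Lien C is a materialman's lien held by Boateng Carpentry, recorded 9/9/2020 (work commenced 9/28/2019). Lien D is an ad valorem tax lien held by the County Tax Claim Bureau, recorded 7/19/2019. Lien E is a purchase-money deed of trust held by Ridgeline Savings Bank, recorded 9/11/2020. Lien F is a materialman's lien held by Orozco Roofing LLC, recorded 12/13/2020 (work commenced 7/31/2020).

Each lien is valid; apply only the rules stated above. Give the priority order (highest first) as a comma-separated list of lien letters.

D, C, A, B, F, E

First, effective dates: C is treated as recorded 9/28/2019, the work-commencement date; E's effective date is the deed date, 9/5/2020; F is treated as recorded 7/31/2020, the work-commencement date.
Ordering by effective date: D (7/19/2019), C (9/28/2019), A (11/4/2019), B (2/2/2020), F (7/31/2020), E (9/5/2020).
F is already junior to D, so the subordination agreement changes nothing.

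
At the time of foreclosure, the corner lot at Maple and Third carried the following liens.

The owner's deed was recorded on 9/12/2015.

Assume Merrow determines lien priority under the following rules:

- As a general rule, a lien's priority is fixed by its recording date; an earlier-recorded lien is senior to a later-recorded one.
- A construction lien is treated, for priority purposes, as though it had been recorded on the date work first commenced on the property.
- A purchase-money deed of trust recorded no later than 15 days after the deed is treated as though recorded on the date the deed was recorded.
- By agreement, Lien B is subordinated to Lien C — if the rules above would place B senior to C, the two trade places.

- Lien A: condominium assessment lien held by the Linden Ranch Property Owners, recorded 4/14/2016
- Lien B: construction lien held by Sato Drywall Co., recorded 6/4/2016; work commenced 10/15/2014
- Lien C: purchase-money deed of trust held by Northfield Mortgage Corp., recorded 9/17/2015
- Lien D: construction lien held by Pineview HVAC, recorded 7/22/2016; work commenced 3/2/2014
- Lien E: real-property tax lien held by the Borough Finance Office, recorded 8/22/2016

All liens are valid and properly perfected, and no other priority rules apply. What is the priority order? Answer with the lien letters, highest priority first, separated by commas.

Effective dates: B is treated as recorded 10/15/2014, the work-commencement date; C was recorded within the 15-day window, so its effective date is the deed date 9/12/2015; D relates back to 3/2/2014 (work commenced).
By effective date: D (3/2/2014), B (10/15/2014), C (9/12/2015), A (4/14/2016), E (8/22/2016).
B would otherwise be senior to C, so under the subordination agreement B and C exchange positions.

D, C, B, A, E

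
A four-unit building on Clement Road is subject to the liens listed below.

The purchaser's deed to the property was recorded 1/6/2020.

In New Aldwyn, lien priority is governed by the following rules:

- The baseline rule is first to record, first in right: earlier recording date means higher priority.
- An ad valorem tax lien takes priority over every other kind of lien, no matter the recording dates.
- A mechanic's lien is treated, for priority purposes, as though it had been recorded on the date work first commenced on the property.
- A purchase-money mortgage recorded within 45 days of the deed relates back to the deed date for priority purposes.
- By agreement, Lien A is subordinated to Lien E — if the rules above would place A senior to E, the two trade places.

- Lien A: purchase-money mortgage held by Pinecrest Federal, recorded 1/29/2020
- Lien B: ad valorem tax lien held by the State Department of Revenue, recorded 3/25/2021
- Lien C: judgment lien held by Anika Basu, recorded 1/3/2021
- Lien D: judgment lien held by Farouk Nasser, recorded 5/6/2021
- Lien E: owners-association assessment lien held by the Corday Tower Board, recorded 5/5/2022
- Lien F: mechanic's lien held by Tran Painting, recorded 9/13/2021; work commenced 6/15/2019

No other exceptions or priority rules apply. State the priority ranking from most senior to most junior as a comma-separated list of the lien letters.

Adjusting effective dates: A relates back to the deed date 1/6/2020; F relates back to 6/15/2019 (work commenced).
B is an ad valorem tax lien, so it outranks all other liens regardless of date.
Among the remaining liens, by effective date: F (6/15/2019), A (1/6/2020), C (1/3/2021), D (5/6/2021), E (5/5/2022).
The subordination applies — A was senior to E — so A and E swap.

B, F, E, C, D, A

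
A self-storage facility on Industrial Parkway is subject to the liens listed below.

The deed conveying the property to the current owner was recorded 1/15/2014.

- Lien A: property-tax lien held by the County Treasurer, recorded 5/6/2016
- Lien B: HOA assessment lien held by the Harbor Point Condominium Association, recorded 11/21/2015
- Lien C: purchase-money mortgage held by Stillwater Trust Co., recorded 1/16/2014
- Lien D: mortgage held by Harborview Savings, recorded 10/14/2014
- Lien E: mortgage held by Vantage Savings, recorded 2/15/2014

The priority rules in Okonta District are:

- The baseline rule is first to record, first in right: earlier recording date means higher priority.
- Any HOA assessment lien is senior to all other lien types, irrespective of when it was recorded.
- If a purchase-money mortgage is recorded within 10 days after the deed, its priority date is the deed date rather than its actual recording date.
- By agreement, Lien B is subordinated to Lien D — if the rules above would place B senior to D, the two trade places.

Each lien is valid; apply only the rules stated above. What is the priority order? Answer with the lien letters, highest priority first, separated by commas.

Effective dates after the stated exceptions: C's effective date is the deed date, 1/15/2014.
B is an HOA assessment lien, so it outranks all other liens regardless of date.
The other liens, earliest effective date first: C (1/15/2014), E (2/15/2014), D (10/14/2014), A (5/6/2016).
The subordination applies — B was senior to D — so B and D swap.

D, C, E, B, A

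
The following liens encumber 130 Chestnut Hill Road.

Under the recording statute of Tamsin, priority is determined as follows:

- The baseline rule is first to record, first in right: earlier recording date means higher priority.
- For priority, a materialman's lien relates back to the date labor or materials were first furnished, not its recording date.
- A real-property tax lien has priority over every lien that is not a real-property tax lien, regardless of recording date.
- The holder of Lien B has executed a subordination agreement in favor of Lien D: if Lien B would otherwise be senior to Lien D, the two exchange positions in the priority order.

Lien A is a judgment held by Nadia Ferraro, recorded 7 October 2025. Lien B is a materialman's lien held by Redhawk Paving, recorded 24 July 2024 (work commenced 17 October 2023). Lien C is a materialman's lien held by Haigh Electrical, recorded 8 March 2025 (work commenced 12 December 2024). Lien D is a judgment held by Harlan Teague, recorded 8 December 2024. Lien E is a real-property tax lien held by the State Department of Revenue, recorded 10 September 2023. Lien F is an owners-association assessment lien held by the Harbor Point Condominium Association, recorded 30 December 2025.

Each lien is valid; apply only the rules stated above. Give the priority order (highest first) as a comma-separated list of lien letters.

E, D, B, C, A, F

Effective dates after the stated exceptions: B relates back to 17 October 2023 (work commenced); C is treated as recorded 12 December 2024, the work-commencement date.
E is a real-property tax lien, so it outranks all other liens regardless of date.
Among the remaining liens, by effective date: B (17 October 2023), D (8 December 2024), C (12 December 2024), A (7 October 2025), F (30 December 2025).
B would otherwise be senior to D, so under the subordination agreement B and D exchange positions.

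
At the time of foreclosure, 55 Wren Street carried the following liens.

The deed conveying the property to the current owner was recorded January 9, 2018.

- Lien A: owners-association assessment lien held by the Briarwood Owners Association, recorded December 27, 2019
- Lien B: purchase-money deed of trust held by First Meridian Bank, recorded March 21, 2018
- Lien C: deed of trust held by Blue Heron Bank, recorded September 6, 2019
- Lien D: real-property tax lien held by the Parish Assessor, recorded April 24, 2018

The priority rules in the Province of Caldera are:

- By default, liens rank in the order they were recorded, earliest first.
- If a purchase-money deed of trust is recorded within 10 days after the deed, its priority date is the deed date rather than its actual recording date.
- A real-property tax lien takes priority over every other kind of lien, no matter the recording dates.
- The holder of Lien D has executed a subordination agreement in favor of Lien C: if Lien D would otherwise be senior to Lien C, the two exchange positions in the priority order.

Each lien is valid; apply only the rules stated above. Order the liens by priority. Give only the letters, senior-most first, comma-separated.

Effective dates: B missed the 10-day window (71 days after the deed), so its recording date stands.
D, as a real-property tax lien, has superpriority and ranks first.
The other liens, earliest effective date first: B (March 21, 2018), C (September 6, 2019), A (December 27, 2019).
The subordination applies — D was senior to C — so D and C swap.

C, B, D, A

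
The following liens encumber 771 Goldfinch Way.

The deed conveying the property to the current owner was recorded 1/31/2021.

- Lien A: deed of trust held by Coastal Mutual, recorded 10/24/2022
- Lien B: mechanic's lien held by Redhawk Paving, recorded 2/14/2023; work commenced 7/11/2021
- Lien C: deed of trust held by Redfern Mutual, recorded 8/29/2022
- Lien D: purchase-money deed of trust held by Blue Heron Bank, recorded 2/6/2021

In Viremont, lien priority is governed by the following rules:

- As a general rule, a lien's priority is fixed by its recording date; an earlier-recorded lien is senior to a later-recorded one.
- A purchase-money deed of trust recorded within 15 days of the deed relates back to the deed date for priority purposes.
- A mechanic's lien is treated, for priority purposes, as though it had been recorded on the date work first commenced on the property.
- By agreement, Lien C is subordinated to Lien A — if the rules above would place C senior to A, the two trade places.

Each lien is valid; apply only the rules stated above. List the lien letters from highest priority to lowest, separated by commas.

Effective dates: B is treated as recorded 7/11/2021, the work-commencement date; D was recorded within the 15-day window, so its effective date is the deed date 1/31/2021.
Sorted by effective date: D (1/31/2021), B (7/11/2021), C (8/29/2022), A (10/24/2022).
C would otherwise be senior to A, so under the subordination agreement C and A exchange positions.

D, B, A, C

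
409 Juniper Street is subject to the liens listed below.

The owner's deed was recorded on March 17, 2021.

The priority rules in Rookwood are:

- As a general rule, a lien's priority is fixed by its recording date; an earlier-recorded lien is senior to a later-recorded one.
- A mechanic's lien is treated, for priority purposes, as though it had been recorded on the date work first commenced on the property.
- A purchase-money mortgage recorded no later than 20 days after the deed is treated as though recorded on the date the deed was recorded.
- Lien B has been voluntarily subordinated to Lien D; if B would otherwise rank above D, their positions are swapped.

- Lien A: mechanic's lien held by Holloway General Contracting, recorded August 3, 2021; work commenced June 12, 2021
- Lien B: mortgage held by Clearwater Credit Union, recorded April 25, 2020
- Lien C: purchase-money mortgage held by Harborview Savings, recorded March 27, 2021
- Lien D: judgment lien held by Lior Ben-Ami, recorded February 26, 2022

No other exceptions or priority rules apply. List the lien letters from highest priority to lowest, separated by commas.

Adjusting effective dates: A's effective date is June 12, 2021, when work began; C was recorded within the 20-day window, so its effective date is the deed date March 17, 2021.
Ordering by effective date: B (April 25, 2020), C (March 17, 2021), A (June 12, 2021), D (February 26, 2022).
The subordination applies — B was senior to D — so B and D swap.

D, C, A, B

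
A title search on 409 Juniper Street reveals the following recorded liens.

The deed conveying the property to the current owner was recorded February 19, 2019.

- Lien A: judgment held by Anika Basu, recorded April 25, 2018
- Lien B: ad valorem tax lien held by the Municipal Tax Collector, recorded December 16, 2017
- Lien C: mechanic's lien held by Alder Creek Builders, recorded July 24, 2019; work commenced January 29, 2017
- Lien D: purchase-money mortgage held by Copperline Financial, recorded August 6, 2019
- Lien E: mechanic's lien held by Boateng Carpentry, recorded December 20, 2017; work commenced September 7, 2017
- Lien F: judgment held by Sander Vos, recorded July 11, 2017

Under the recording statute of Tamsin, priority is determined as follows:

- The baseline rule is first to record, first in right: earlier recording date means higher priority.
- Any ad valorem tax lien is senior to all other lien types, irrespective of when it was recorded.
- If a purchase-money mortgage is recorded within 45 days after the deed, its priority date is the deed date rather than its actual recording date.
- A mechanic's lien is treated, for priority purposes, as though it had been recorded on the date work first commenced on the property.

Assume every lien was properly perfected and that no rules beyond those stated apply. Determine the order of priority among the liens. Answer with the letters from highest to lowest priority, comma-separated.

B, C, F, E, A, D

Adjusting effective dates: C is treated as recorded January 29, 2017, the work-commencement date; D was recorded 168 days after the deed, outside the 45-day window, so it keeps its recording date; E is treated as recorded September 7, 2017, the work-commencement date.
As an ad valorem tax lien, B is senior to every other lien.
Remaining liens by effective date: C (January 29, 2017), F (July 11, 2017), E (September 7, 2017), A (April 25, 2018), D (August 6, 2019).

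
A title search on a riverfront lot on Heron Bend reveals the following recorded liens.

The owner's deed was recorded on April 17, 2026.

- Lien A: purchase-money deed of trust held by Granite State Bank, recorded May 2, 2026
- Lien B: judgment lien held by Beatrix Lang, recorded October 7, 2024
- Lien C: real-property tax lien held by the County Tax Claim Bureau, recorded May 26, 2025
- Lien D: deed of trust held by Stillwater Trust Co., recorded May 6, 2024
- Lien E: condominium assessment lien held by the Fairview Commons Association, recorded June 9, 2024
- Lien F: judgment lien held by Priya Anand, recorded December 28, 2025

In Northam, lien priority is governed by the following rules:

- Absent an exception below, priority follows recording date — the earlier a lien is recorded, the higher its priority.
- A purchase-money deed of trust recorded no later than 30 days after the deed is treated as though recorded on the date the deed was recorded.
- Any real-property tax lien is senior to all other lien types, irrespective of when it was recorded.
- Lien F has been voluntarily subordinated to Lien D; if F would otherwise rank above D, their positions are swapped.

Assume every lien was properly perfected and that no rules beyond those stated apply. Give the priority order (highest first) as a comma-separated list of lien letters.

C, D, E, B, F, A

Adjusting effective dates: A relates back to the deed date April 17, 2026.
C, as a real-property tax lien, has superpriority and ranks first.
Remaining liens by effective date: D (May 6, 2024), E (June 9, 2024), B (October 7, 2024), F (December 28, 2025), A (April 17, 2026).
F is already junior to D, so the subordination agreement changes nothing.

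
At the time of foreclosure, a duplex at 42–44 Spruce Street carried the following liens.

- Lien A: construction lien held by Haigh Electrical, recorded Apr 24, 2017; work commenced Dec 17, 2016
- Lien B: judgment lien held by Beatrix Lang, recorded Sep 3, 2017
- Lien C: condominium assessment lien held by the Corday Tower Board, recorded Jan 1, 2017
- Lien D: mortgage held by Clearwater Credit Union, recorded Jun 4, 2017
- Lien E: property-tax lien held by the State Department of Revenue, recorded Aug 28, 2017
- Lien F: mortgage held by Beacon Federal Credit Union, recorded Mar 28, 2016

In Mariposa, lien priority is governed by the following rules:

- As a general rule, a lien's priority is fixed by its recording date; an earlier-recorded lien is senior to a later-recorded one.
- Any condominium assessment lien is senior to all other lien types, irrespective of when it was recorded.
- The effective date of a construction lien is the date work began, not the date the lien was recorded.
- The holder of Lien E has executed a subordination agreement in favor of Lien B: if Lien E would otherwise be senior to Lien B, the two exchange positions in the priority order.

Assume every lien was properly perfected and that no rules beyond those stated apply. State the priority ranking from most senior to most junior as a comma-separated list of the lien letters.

First, effective dates: A's effective date is Dec 17, 2016, when work began.
C is a condominium assessment lien and takes priority over every other lien.
The other liens, earliest effective date first: F (Mar 28, 2016), A (Dec 17, 2016), D (Jun 4, 2017), E (Aug 28, 2017), B (Sep 3, 2017).
E would otherwise be senior to B, so under the subordination agreement E and B exchange positions.

C, F, A, D, B, E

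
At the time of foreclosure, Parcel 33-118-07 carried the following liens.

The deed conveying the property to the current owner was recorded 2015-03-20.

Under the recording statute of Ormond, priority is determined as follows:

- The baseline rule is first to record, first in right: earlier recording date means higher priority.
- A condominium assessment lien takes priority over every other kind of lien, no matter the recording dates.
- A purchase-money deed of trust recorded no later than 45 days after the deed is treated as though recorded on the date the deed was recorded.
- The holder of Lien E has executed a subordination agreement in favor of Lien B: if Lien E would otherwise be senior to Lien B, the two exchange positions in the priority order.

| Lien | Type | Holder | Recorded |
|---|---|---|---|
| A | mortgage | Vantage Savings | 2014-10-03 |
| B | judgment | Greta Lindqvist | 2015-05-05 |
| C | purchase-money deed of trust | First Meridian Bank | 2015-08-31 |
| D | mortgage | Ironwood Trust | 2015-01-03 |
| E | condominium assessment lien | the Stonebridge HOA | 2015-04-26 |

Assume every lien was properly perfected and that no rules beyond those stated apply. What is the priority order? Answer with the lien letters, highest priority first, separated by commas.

B, A, D, E, C

First, effective dates: C was recorded 164 days after the deed, outside the 45-day window, so it keeps its recording date.
E is a condominium assessment lien and takes priority over every other lien.
The other liens, earliest effective date first: A (2014-10-03), D (2015-01-03), B (2015-05-05), C (2015-08-31).
Because E would otherwise rank above B, the subordination swaps them.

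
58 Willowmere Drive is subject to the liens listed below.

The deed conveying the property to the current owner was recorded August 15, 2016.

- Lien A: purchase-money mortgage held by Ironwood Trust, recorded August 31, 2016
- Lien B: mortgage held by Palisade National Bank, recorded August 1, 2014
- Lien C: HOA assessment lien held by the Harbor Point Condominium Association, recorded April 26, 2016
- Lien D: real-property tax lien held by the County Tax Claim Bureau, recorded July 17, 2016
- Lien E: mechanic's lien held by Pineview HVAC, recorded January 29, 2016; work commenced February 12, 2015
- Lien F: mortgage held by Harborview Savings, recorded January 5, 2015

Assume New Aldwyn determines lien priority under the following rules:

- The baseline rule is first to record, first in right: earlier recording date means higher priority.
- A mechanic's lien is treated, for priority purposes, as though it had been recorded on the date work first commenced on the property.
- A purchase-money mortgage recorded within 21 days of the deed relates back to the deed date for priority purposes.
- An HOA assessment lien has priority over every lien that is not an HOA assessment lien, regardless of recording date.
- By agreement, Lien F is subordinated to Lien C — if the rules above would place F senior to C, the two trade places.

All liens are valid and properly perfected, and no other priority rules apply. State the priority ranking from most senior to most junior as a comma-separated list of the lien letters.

C, B, F, E, D, A

Effective dates after the stated exceptions: A was recorded within the 21-day window, so its effective date is the deed date August 15, 2016; E is treated as recorded February 12, 2015, the work-commencement date.
As an HOA assessment lien, C is senior to every other lien.
Ordering the rest by effective date: B (August 1, 2014), F (January 5, 2015), E (February 12, 2015), D (July 17, 2016), A (August 15, 2016).
Since F is not senior to C, the subordination leaves the order unchanged.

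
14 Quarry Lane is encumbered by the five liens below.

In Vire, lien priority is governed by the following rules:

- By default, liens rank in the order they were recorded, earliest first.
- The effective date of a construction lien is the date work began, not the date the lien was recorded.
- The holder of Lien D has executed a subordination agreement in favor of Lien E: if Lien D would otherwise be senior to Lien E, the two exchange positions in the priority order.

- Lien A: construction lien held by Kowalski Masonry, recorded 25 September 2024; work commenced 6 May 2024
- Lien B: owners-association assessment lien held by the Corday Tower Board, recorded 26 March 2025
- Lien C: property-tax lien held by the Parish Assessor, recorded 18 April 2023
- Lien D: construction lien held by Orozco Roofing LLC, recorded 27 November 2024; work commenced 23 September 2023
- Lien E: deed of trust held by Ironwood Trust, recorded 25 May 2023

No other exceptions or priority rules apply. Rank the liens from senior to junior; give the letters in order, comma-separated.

Effective dates after the stated exceptions: A's effective date is 6 May 2024, when work began; D is treated as recorded 23 September 2023, the work-commencement date.
By effective date, earliest first: C (18 April 2023), E (25 May 2023), D (23 September 2023), A (6 May 2024), B (26 March 2025).
Since D is not senior to E, the subordination leaves the order unchanged.

C, E, D, A, B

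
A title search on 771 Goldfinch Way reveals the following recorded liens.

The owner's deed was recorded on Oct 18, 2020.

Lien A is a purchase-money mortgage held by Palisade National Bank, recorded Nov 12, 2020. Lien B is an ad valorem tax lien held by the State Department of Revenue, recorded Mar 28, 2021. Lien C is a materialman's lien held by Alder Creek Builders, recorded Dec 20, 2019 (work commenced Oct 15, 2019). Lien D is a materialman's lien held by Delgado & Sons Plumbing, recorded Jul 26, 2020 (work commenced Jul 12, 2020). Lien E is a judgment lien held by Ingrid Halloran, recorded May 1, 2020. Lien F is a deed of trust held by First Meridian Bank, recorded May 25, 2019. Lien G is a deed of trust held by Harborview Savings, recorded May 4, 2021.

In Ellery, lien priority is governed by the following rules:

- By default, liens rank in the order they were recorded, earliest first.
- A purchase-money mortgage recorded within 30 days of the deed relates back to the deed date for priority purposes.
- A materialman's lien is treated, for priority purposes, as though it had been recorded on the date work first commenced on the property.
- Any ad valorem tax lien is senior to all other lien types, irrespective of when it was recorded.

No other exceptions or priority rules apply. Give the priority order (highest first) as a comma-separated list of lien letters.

B, F, C, E, D, A, G

First, effective dates: A was recorded within the 30-day window, so its effective date is the deed date Oct 18, 2020; C relates back to Oct 15, 2019 (work commenced); D relates back to Jul 12, 2020 (work commenced).
B, as an ad valorem tax lien, has superpriority and ranks first.
Remaining liens by effective date: F (May 25, 2019), C (Oct 15, 2019), E (May 1, 2020), D (Jul 12, 2020), A (Oct 18, 2020), G (May 4, 2021).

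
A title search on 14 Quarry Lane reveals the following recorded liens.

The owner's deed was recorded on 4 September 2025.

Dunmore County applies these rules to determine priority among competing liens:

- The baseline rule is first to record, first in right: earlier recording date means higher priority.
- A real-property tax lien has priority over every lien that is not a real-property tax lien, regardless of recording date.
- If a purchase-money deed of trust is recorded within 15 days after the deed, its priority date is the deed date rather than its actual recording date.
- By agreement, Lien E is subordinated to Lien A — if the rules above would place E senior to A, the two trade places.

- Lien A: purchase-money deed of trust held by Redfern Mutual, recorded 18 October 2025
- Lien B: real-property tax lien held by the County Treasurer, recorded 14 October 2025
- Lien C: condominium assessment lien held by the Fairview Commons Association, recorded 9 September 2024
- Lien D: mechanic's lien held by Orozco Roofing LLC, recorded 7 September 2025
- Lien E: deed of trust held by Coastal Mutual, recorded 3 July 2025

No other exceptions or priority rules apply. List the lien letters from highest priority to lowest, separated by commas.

Effective dates: A was recorded 44 days after the deed, outside the 15-day window, so it keeps its recording date.
B is a real-property tax lien and takes priority over every other lien.
Ordering the rest by effective date: C (9 September 2024), E (3 July 2025), D (7 September 2025), A (18 October 2025).
E is senior to A before the subordination, so the two trade places.

B, C, A, D, E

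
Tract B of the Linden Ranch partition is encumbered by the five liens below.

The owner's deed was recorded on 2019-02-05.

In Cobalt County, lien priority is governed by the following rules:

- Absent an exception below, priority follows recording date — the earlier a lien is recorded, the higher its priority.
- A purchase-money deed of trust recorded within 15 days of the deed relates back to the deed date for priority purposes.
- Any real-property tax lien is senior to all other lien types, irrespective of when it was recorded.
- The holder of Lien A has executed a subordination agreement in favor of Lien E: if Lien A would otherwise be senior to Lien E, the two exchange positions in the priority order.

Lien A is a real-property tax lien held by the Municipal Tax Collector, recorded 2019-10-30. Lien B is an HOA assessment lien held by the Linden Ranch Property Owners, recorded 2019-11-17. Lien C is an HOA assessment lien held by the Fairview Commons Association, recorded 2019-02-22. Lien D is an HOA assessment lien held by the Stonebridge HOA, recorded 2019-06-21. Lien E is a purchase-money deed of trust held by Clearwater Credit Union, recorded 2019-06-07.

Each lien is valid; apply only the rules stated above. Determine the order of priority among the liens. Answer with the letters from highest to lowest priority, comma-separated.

Effective dates after the stated exceptions: E missed the 15-day window (122 days after the deed), so its recording date stands.
A is a real-property tax lien, so it outranks all other liens regardless of date.
Ordering the rest by effective date: C (2019-02-22), E (2019-06-07), D (2019-06-21), B (2019-11-17).
A would otherwise be senior to E, so under the subordination agreement A and E exchange positions.

E, C, A, D, B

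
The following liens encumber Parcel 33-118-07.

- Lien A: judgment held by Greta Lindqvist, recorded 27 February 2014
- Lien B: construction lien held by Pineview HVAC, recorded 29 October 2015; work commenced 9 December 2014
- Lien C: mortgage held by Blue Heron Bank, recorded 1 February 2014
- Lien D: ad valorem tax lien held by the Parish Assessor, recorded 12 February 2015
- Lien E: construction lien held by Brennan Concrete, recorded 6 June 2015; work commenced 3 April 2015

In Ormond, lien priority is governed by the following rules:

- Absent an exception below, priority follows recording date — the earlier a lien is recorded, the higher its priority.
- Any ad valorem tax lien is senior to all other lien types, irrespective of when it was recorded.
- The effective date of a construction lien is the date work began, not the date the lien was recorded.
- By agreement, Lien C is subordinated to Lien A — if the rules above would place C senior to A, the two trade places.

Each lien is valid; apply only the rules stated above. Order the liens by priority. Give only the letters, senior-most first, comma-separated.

Effective dates: B relates back to 9 December 2014 (work commenced); E's effective date is 3 April 2015, when work began.
D, as an ad valorem tax lien, has superpriority and ranks first.
The other liens, earliest effective date first: C (1 February 2014), A (27 February 2014), B (9 December 2014), E (3 April 2015).
The subordination applies — C was senior to A — so C and A swap.

D, A, C, B, E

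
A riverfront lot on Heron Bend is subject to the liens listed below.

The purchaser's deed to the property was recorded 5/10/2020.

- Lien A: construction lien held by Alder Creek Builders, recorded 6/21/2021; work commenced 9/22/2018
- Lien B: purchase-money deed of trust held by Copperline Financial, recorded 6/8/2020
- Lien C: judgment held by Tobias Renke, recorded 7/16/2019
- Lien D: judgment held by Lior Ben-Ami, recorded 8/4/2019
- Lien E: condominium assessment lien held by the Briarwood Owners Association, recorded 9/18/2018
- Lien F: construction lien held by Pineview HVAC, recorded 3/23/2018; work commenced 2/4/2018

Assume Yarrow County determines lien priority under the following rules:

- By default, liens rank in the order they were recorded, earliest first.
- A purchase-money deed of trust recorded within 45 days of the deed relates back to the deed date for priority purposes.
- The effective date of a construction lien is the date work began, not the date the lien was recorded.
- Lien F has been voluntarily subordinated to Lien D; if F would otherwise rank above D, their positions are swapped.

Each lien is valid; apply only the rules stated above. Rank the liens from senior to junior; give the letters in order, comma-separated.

Adjusting effective dates: A relates back to 9/22/2018 (work commenced); B was recorded within the 45-day window, so its effective date is the deed date 5/10/2020; F is treated as recorded 2/4/2018, the work-commencement date.
Sorted by effective date: F (2/4/2018), E (9/18/2018), A (9/22/2018), C (7/16/2019), D (8/4/2019), B (5/10/2020).
The subordination applies — F was senior to D — so F and D swap.

D, E, A, C, F, B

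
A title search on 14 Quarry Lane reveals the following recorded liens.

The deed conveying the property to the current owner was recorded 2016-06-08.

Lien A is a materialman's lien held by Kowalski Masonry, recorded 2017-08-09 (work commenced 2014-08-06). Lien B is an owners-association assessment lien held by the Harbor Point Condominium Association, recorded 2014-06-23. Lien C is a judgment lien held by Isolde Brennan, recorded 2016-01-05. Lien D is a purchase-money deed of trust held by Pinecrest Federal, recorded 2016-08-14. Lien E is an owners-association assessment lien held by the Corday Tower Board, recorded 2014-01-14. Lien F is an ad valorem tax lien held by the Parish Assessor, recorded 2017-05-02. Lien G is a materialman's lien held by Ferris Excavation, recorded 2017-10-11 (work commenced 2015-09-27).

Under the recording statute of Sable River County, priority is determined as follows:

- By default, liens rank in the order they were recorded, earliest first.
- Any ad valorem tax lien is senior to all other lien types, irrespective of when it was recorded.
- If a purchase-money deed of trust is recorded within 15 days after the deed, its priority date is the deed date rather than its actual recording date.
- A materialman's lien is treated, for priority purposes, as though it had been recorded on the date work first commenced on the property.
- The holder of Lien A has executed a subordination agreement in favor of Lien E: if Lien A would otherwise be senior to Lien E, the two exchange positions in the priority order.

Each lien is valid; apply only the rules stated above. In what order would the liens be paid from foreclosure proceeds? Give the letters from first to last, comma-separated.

First, effective dates: A's effective date is 2014-08-06, when work began; D was recorded 67 days after the deed, outside the 15-day window, so it keeps its recording date; G relates back to 2015-09-27 (work commenced).
As an ad valorem tax lien, F is senior to every other lien.
Among the remaining liens, by effective date: E (2014-01-14), B (2014-06-23), A (2014-08-06), G (2015-09-27), C (2016-01-05), D (2016-08-14).
A already ranks below E; the subordination has no effect.

F, E, B, A, G, C, D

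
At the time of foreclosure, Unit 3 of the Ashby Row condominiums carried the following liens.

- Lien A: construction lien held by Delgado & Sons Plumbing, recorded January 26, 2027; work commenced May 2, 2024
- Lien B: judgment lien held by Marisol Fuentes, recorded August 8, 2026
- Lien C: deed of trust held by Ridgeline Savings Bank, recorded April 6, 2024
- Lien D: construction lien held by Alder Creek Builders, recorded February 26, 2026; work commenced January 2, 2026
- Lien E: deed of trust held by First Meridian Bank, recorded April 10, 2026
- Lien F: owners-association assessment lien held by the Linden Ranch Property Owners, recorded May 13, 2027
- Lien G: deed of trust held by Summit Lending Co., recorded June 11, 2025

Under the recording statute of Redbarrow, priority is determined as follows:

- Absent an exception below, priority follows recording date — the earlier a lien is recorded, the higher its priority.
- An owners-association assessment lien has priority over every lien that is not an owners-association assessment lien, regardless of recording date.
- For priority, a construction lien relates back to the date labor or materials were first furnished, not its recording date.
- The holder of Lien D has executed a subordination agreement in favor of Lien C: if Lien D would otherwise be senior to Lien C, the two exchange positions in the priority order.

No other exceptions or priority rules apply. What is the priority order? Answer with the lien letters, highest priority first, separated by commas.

Effective dates: A is treated as recorded May 2, 2024, the work-commencement date; D relates back to January 2, 2026 (work commenced).
F is an owners-association assessment lien and takes priority over every other lien.
Ordering the rest by effective date: C (April 6, 2024), A (May 2, 2024), G (June 11, 2025), D (January 2, 2026), E (April 10, 2026), B (August 8, 2026).
D already ranks below C; the subordination has no effect.

F, C, A, G, D, E, B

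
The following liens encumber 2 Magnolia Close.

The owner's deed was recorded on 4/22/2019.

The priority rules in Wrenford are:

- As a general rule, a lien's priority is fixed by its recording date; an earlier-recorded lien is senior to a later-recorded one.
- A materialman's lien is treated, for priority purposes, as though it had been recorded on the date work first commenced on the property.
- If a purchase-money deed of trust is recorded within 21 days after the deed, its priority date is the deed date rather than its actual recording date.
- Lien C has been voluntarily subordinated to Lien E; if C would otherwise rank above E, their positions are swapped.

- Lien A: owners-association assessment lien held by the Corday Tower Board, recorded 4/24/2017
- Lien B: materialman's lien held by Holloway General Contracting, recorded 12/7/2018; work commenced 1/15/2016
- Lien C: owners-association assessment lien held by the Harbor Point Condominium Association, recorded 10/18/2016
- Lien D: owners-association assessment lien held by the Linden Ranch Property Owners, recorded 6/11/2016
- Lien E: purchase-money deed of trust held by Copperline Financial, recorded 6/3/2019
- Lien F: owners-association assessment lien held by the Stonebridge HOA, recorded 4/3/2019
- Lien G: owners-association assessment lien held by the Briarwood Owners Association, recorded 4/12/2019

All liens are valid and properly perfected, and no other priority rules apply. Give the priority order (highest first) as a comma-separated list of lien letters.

First, effective dates: B relates back to 1/15/2016 (work commenced); E was recorded 42 days after the deed — beyond 21 days — so no relation-back applies.
By effective date: B (1/15/2016), D (6/11/2016), C (10/18/2016), A (4/24/2017), F (4/3/2019), G (4/12/2019), E (6/3/2019).
The subordination applies — C was senior to E — so C and E swap.

B, D, E, A, F, G, C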